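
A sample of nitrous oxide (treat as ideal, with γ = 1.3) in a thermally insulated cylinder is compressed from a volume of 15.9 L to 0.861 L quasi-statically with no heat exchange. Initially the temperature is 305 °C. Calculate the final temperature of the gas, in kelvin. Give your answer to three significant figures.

T₂ ≈ 1390 K

For a reversible adiabat TV^(γ−1) is constant, so T₂ = T₁ (V₁/V₂)^(γ−1).
T₁ = 305 °C = 578.1 K.
T₂ = 578.1 × (15.9/0.861)^(0.3) = 1387 K.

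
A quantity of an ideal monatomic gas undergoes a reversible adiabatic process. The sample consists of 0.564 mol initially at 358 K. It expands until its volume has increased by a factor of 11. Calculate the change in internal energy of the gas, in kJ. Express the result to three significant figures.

ΔU ≈ -2.01 kJ

Adiabatic: T₁V₁^(γ−1) = T₂V₂^(γ−1) ⇒ T₂ = T₁ (V₁/V₂)^(γ−1).
γ = 5/3 for a monatomic ideal gas, so γ−1 = 2/3.
T₂ = 358 × (1/11)^(2/3) = 72.38 K.
Q = 0, so ΔU = W_on_gas = nCᵥΔT with Cᵥ = R/(γ−1) = 12.47 J/(mol·K).
ΔU = 0.564 × 12.47 × (72.38 − 358) = -2009 J.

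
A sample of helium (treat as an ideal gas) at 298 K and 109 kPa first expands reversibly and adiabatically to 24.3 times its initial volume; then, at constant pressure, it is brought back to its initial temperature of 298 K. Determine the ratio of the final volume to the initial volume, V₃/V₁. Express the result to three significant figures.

For a monatomic ideal gas γ = 5/3.
Adiabatic step: V₂/V₁ = 24.3; T₂ = T₁·(1/24.3)^(2/3) = 35.52 K.
Isobaric step: V₃/V₂ = T₃/T₂ = 298/35.52.
V₃/V₁ = (V₂/V₁)(V₃/V₂) = 24.3 × (298/35.52) = 203.9.

V₃/V₁ ≈ 204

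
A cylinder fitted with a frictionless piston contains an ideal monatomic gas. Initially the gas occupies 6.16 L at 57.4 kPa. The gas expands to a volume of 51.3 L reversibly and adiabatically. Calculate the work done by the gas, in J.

W ≈ 401 J

γ = 5/3 for a monatomic ideal gas.
P₂ = P₁(V₁/V₂)^γ = 57.4×(6.16/51.3)^(5/3) = 1.678 kPa.
For a reversible adiabat, W_by_gas = (P₁V₁ − P₂V₂)/(γ−1).
W_by = (57400×0.00616 − 1678×0.0513) / (2/3) = 401.3 J.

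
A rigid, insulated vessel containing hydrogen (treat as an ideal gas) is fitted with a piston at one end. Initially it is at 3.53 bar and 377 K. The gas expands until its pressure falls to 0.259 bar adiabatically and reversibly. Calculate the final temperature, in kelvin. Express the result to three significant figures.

Adiabatic: T₂/T₁ = (P₂/P₁)^((γ−1)/γ).
For a diatomic ideal gas γ = 7/5, so (γ−1)/γ = 2/7.
T₂ = 377 × (0.259/3.53)^(2/7) = 178.7 K.

T₂ ≈ 179 K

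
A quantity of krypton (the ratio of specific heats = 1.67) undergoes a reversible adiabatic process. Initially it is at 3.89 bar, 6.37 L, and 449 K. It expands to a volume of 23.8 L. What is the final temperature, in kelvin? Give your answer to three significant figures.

T₂ ≈ 186 K

For a reversible adiabat TV^(γ−1) is constant, so T₂ = T₁ (V₁/V₂)^(γ−1).
T₂ = 449 × (6.37/23.8)^(0.67) = 185.7 K.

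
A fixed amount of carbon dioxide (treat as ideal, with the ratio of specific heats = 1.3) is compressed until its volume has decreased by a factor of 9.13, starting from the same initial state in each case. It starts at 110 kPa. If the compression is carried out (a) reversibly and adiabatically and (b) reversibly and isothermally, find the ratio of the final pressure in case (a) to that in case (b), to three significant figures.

Isothermal: P_b = P₁(V₁/V₂) = 110×9.13.
Adiabatic: P_a = P₁(V₁/V₂)^γ = 110×9.13^(1.3).
P_a/P_b = (V₁/V₂)^(γ−1) = 9.13^(0.3) = 1.942.

P_adiabatic / P_isothermal ≈ 1.94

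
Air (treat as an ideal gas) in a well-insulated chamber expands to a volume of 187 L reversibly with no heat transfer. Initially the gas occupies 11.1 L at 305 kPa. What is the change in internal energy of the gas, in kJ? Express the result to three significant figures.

ΔU ≈ -5.73 kJ

γ = 7/5 for a diatomic ideal gas.
P₂ = P₁(V₁/V₂)^γ = 305×(11.1/187)^(7/5) = 5.85 kPa.
For a reversible adiabat, W_by_gas = (P₁V₁ − P₂V₂)/(γ−1).
W_by = (305000×0.0111 − 5850×0.187) / (2/5) = 5729 J.
Q = 0 ⇒ ΔU = −W_by = -5729 J.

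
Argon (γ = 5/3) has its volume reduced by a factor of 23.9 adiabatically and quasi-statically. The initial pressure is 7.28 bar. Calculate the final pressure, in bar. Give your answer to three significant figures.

P₂ ≈ 1440 bar

Adiabatic: P₁V₁^γ = P₂V₂^γ ⇒ P₂ = P₁ (V₁/V₂)^γ.
P₂ = 7.28 × 23.9^(5/3) = 1444 bar.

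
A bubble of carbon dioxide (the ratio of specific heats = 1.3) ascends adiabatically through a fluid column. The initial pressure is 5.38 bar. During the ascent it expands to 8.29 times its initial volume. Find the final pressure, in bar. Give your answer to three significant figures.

P₂ ≈ 0.344 bar

Adiabatic: P₁V₁^γ = P₂V₂^γ ⇒ P₂ = P₁ (V₁/V₂)^γ.
P₂ = 5.38 × (1/8.29)^(1.3) = 0.3441 bar.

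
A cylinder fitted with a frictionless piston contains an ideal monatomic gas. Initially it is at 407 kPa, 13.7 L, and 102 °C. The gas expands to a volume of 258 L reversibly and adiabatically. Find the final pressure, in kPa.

P₂ ≈ 3.05 kPa

Adiabatic: P₁V₁^γ = P₂V₂^γ ⇒ P₂ = P₁ (V₁/V₂)^γ.
γ = 5/3 for a monatomic ideal gas.
P₂ = 407 × (13.7/258)^(5/3) = 3.053 kPa.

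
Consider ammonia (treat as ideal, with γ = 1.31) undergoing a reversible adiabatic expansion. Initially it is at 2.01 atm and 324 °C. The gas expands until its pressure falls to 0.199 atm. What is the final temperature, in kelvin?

T₂ ≈ 345 K

Along an adiabat T P^((1−γ)/γ) is constant, so T₂ = T₁ (P₂/P₁)^((γ−1)/γ).
T₁ = 324 °C = 597.1 K.
T₂ = 597.1 × (0.199/2.01)^(0.237) = 345.5 K.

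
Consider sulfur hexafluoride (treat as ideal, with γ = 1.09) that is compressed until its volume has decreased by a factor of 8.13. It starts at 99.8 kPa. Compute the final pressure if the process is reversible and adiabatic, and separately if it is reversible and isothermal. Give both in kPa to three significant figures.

adiabatic: 980 kPa; isothermal: 811 kPa

Isothermal: P₂ = P₁(V₁/V₂) = 99.8×8.13 = 811.4 kPa.
Adiabatic: P₂ = P₁(V₁/V₂)^γ = 99.8×8.13^(1.09) = 979.8 kPa.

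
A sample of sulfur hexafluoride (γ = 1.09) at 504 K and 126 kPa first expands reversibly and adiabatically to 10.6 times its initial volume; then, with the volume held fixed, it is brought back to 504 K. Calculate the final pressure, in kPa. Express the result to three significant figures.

P₃ ≈ 11.9 kPa

Adiabatic step (PV^γ = const): P₂ = 126×(1/10.6)^(1.09) = 9.611 kPa; T₂ = 504×(1/10.6)^(0.09) = 407.5 K.
Isochoric: P₃ = P₂(T₃/T₂) = 9.611 × (504/407.5) = 11.89 kPa.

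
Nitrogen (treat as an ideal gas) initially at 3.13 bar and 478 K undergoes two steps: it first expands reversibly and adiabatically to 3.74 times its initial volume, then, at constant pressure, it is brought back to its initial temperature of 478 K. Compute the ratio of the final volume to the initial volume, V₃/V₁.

For a diatomic ideal gas γ = 7/5.
Adiabatic step: V₂/V₁ = 3.74; T₂ = T₁·(1/3.74)^(2/5) = 282 K.
Isobaric step: V₃/V₂ = T₃/T₂ = 478/282.
V₃/V₁ = (V₂/V₁)(V₃/V₂) = 3.74 × (478/282) = 6.339.

V₃/V₁ ≈ 6.34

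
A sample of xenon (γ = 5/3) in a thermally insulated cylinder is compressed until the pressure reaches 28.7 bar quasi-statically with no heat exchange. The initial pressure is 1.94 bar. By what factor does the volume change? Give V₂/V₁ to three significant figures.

V₂/V₁ ≈ 0.199

From PV^γ = const, V₂/V₁ = (P₁/P₂)^(1/γ).
V₂/V₁ = (1.94/28.7)^(3/5) = 0.1986.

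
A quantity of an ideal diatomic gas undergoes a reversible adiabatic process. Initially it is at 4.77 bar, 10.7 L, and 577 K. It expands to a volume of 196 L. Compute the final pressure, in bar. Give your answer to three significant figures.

P₂ ≈ 0.0814 bar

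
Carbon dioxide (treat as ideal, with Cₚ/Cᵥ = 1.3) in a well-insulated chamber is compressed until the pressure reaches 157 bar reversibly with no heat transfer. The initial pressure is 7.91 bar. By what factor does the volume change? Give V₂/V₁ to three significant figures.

V₂/V₁ ≈ 0.100

From PV^γ = const, V₂/V₁ = (P₁/P₂)^(1/γ).
V₂/V₁ = (7.91/157)^(0.769) = 0.1004.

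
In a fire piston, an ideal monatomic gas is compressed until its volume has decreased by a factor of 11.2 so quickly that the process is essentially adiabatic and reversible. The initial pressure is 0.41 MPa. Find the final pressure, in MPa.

P₂ ≈ 23.0 MPa

Since PV^γ is constant along a reversible adiabat, P₂ = P₁ (V₁/V₂)^γ.
For a monatomic ideal gas γ = 5/3.
P₂ = 0.41 × 11.2^(5/3) = 22.99 MPa.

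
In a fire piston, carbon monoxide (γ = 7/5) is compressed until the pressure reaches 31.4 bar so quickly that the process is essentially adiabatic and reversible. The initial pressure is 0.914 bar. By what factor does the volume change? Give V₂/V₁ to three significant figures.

V₂/V₁ ≈ 0.0800

From PV^γ = const, V₂/V₁ = (P₁/P₂)^(1/γ).
V₂/V₁ = (0.914/31.4)^(5/7) = 0.07996.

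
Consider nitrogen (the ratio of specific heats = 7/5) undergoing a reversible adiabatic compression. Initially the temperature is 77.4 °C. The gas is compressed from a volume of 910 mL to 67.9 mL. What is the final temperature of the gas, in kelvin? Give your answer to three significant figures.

Adiabatic: T₁V₁^(γ−1) = T₂V₂^(γ−1) ⇒ T₂ = T₁ (V₁/V₂)^(γ−1).
T₁ = 77.4 °C = 350.5 K.
T₂ = 350.5 × (910/67.9)^(2/5) = 990 K.

T₂ ≈ 990 K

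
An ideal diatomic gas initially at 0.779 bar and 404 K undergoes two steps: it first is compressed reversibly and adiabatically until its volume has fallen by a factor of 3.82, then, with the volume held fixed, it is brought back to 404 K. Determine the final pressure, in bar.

P₃ ≈ 2.98 bar

For a diatomic ideal gas γ = 7/5.
Adiabatic step (PV^γ = const): P₂ = 0.779×3.82^(7/5) = 5.087 bar; T₂ = 404×3.82^(2/5) = 690.6 K.
Isochoric: P₃ = P₂(T₃/T₂) = 5.087 × (404/690.6) = 2.976 bar.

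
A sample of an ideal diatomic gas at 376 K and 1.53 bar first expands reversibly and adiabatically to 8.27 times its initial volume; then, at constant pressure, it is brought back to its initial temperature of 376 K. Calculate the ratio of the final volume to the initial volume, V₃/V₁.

V₃/V₁ ≈ 19.3

For a diatomic ideal gas γ = 7/5.
Adiabatic step: V₂/V₁ = 8.27; T₂ = T₁·(1/8.27)^(2/5) = 161.5 K.
Isobaric step: V₃/V₂ = T₃/T₂ = 376/161.5.
V₃/V₁ = (V₂/V₁)(V₃/V₂) = 8.27 × (376/161.5) = 19.25.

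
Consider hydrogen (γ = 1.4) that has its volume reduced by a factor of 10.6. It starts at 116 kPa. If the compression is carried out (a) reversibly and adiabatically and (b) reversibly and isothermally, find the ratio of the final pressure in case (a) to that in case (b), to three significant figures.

Isothermal: P_b = P₁(V₁/V₂) = 116×10.6.
Adiabatic: P_a = P₁(V₁/V₂)^γ = 116×10.6^(1.4).
P_a/P_b = (V₁/V₂)^(γ−1) = 10.6^(0.4) = 2.571.

P_adiabatic / P_isothermal ≈ 2.57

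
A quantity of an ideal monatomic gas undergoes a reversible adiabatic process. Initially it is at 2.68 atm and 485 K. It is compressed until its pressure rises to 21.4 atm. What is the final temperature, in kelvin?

Along an adiabat T P^((1−γ)/γ) is constant, so T₂ = T₁ (P₂/P₁)^((γ−1)/γ).
For a monatomic ideal gas γ = 5/3, so (γ−1)/γ = 2/5.
T₂ = 485 × (21.4/2.68)^(2/5) = 1113 K.

T₂ ≈ 1110 K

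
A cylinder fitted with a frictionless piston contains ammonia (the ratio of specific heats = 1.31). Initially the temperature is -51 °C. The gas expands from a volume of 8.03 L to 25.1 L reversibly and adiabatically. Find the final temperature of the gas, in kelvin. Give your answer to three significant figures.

Adiabatic: T₁V₁^(γ−1) = T₂V₂^(γ−1) ⇒ T₂ = T₁ (V₁/V₂)^(γ−1).
T₁ = -51 °C = 222.1 K.
T₂ = 222.1 × (8.03/25.1)^(0.31) = 156 K.

T₂ ≈ 156 K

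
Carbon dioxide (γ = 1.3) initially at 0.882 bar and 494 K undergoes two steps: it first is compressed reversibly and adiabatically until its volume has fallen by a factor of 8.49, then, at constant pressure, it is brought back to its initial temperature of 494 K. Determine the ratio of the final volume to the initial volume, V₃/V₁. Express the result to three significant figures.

Adiabatic step: V₂/V₁ = 0.1178; T₂ = T₁·8.49^(0.3) = 938.4 K.
Isobaric step: V₃/V₂ = T₃/T₂ = 494/938.4.
V₃/V₁ = (V₂/V₁)(V₃/V₂) = 0.1178 × (494/938.4) = 0.062.

V₃/V₁ ≈ 0.0620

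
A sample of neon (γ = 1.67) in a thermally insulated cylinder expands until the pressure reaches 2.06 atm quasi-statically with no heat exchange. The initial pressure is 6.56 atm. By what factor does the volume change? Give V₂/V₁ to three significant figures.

V₂/V₁ ≈ 2.00

From PV^γ = const, V₂/V₁ = (P₁/P₂)^(1/γ).
V₂/V₁ = (6.56/2.06)^(0.599) = 2.001.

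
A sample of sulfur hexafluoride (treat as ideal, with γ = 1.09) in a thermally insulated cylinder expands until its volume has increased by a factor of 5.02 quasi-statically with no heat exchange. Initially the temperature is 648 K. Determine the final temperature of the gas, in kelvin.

T₂ ≈ 560 K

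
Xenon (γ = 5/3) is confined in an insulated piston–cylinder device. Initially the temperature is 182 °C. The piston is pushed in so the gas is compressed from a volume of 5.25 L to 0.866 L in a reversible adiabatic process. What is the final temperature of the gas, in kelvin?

T₂ ≈ 1510 K

For a reversible adiabat TV^(γ−1) is constant, so T₂ = T₁ (V₁/V₂)^(γ−1).
T₁ = 182 °C = 455.1 K.
T₂ = 455.1 × (5.25/0.866)^(2/3) = 1513 K.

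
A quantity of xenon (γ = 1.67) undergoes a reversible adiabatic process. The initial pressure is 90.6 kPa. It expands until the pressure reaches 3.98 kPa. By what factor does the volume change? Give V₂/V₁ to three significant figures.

V₂/V₁ ≈ 6.50

From PV^γ = const, V₂/V₁ = (P₁/P₂)^(1/γ).
V₂/V₁ = (90.6/3.98)^(0.599) = 6.497.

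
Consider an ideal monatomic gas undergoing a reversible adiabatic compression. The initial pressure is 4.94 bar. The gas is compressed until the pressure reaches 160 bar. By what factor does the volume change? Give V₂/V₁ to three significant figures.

V₂/V₁ ≈ 0.124

From PV^γ = const, V₂/V₁ = (P₁/P₂)^(1/γ).
For a monatomic ideal gas γ = 5/3.
V₂/V₁ = (4.94/160)^(3/5) = 0.1241.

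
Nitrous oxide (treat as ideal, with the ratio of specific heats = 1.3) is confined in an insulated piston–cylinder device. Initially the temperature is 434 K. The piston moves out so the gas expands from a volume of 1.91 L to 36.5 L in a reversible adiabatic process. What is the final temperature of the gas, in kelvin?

For a reversible adiabat TV^(γ−1) is constant, so T₂ = T₁ (V₁/V₂)^(γ−1).
T₂ = 434 × (1.91/36.5)^(0.3) = 179.1 K.

T₂ ≈ 179 K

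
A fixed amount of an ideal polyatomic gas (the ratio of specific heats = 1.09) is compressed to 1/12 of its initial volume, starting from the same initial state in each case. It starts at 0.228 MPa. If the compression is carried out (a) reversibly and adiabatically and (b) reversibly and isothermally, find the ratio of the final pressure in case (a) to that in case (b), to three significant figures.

P_adiabatic / P_isothermal ≈ 1.25

Isothermal: P_b = P₁(V₁/V₂) = 0.228×12.
Adiabatic: P_a = P₁(V₁/V₂)^γ = 0.228×12^(1.09).
P_a/P_b = (V₁/V₂)^(γ−1) = 12^(0.09) = 1.251.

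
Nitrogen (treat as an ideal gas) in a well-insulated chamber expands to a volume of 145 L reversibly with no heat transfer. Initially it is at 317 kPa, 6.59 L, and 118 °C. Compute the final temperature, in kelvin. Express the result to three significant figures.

For a reversible adiabat TV^(γ−1) is constant, so T₂ = T₁ (V₁/V₂)^(γ−1).
γ = 7/5 for a diatomic ideal gas.
T₁ = 118 °C = 391.1 K.
T₂ = 391.1 × (6.59/145)^(2/5) = 113.6 K.

T₂ ≈ 114 K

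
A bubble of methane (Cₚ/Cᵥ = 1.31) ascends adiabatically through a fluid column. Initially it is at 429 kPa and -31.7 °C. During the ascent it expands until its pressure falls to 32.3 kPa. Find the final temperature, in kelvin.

T₂ ≈ 131 K

Along an adiabat T P^((1−γ)/γ) is constant, so T₂ = T₁ (P₂/P₁)^((γ−1)/γ).
T₁ = -31.7 °C = 241.4 K.
T₂ = 241.4 × (32.3/429)^(0.237) = 130.9 K.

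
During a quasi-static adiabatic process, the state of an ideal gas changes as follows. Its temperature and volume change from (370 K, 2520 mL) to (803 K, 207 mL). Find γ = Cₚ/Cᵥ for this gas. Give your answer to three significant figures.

γ ≈ 1.31

TV^(γ−1) = const ⇒ γ − 1 = ln(T₂/T₁) / ln(V₁/V₂).
γ = 1 + ln(803/370) / ln(2520/207) = 1.31.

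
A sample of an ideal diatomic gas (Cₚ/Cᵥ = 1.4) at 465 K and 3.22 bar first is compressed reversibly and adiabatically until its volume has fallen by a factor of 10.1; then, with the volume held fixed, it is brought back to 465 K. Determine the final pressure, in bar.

Adiabatic step (PV^γ = const): P₂ = 3.22×10.1^(1.4) = 82.02 bar; T₂ = 465×10.1^(0.4) = 1173 K.
Isochoric: P₃ = P₂(T₃/T₂) = 82.02 × (465/1173) = 32.52 bar.

P₃ ≈ 32.5 bar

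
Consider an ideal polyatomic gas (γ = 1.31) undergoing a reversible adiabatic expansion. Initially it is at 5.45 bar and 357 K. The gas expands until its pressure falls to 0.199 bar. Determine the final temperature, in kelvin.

Adiabatic: T₂/T₁ = (P₂/P₁)^((γ−1)/γ).
T₂ = 357 × (0.199/5.45)^(0.237) = 163.1 K.

T₂ ≈ 163 K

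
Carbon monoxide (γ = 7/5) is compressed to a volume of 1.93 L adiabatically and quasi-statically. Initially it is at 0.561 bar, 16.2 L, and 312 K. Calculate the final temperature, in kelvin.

Adiabatic: T₁V₁^(γ−1) = T₂V₂^(γ−1) ⇒ T₂ = T₁ (V₁/V₂)^(γ−1).
T₂ = 312 × (16.2/1.93)^(2/5) = 730.7 K.

T₂ ≈ 731 K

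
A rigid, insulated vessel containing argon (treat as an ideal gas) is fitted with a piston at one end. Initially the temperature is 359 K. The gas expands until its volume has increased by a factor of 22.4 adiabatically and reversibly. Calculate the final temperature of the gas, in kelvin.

T₂ ≈ 45.2 K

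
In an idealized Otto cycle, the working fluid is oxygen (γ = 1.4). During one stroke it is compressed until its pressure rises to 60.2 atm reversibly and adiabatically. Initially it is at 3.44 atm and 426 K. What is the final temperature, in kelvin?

T₂ ≈ 965 K

Along an adiabat T P^((1−γ)/γ) is constant, so T₂ = T₁ (P₂/P₁)^((γ−1)/γ).
T₂ = 426 × (60.2/3.44)^(0.286) = 965.1 K.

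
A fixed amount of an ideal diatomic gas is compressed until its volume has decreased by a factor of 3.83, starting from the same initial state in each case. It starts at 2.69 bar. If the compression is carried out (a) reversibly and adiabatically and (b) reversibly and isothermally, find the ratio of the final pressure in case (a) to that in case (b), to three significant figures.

P_adiabatic / P_isothermal ≈ 1.71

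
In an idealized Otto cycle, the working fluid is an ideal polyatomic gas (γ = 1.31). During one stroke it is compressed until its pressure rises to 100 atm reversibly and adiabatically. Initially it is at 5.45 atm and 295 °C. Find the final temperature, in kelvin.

T₂ ≈ 1130 K

Along an adiabat T P^((1−γ)/γ) is constant, so T₂ = T₁ (P₂/P₁)^((γ−1)/γ).
T₁ = 295 °C = 568.1 K.
T₂ = 568.1 × (100/5.45)^(0.237) = 1131 K.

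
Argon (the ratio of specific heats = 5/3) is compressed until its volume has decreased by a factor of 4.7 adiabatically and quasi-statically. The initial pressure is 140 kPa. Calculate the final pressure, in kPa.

Adiabatic: P₁V₁^γ = P₂V₂^γ ⇒ P₂ = P₁ (V₁/V₂)^γ.
P₂ = 140 × 4.7^(5/3) = 1846 kPa.

P₂ ≈ 1850 kPa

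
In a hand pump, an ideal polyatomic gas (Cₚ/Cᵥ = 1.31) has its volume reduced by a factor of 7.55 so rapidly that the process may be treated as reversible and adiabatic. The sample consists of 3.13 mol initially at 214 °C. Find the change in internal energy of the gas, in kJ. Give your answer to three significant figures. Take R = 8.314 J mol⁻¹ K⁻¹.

For a reversible adiabat TV^(γ−1) is constant, so T₂ = T₁ (V₁/V₂)^(γ−1).
T₁ = 214 °C = 487.1 K.
T₂ = 487.1 × 7.55^(0.31) = 911.6 K.
Q = 0, so ΔU = W_on_gas = nCᵥΔT with Cᵥ = R/(γ−1) = 26.82 J/(mol·K).
ΔU = 3.13 × 26.82 × (911.6 − 487.1) = 35630 J.

ΔU ≈ 35.6 kJ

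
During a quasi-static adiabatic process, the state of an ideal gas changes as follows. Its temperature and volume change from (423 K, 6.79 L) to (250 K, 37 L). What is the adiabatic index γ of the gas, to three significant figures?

γ ≈ 1.31

TV^(γ−1) = const ⇒ γ − 1 = ln(T₂/T₁) / ln(V₁/V₂).
γ = 1 + ln(250/423) / ln(6.79/37) = 1.31.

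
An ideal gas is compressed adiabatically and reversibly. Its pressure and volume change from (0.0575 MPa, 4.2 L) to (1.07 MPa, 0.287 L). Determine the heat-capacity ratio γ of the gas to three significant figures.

γ ≈ 1.09

PV^γ = const ⇒ γ = ln(P₂/P₁) / ln(V₁/V₂).
γ = ln(1.07/0.0575) / ln(4.2/0.287) = 1.09.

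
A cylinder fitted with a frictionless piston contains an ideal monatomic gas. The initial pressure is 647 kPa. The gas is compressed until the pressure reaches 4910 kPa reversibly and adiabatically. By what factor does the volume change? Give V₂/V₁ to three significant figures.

V₂/V₁ ≈ 0.296

From PV^γ = const, V₂/V₁ = (P₁/P₂)^(1/γ).
For a monatomic ideal gas γ = 5/3.
V₂/V₁ = (647/4910)^(3/5) = 0.2964.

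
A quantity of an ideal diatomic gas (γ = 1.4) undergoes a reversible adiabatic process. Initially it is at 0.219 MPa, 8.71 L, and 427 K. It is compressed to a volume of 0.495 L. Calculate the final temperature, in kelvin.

For a reversible adiabat TV^(γ−1) is constant, so T₂ = T₁ (V₁/V₂)^(γ−1).
T₂ = 427 × (8.71/0.495)^(0.4) = 1345 K.

T₂ ≈ 1340 K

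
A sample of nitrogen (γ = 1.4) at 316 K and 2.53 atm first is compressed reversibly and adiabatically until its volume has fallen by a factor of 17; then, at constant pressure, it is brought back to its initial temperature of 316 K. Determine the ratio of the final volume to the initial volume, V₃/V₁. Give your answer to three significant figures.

V₃/V₁ ≈ 0.0189

Adiabatic step: V₂/V₁ = 0.05882; T₂ = T₁·17^(0.4) = 981.4 K.
Isobaric step: V₃/V₂ = T₃/T₂ = 316/981.4.
V₃/V₁ = (V₂/V₁)(V₃/V₂) = 0.05882 × (316/981.4) = 0.01894.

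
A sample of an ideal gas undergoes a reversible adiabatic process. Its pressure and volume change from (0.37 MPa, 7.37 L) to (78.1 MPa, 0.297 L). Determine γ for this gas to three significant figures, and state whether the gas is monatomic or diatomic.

PV^γ = const ⇒ γ = ln(P₂/P₁) / ln(V₁/V₂).
γ = ln(78.1/0.37) / ln(7.37/0.297) = 1.667.
γ ≈ 1.67 is close to 5/3, so the gas is monatomic.

γ ≈ 1.67; monatomic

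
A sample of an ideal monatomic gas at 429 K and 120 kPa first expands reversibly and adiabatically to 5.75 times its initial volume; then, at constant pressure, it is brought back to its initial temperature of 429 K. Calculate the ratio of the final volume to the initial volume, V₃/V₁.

For a monatomic ideal gas γ = 5/3.
Adiabatic step: V₂/V₁ = 5.75; T₂ = T₁·(1/5.75)^(2/3) = 133.7 K.
Isobaric step: V₃/V₂ = T₃/T₂ = 429/133.7.
V₃/V₁ = (V₂/V₁)(V₃/V₂) = 5.75 × (429/133.7) = 18.45.

V₃/V₁ ≈ 18.5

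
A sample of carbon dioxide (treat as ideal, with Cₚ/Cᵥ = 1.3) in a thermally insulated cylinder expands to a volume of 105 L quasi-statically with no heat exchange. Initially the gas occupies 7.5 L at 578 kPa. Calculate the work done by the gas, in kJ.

P₂ = P₁(V₁/V₂)^γ = 578×(7.5/105)^(1.3) = 18.71 kPa.
For a reversible adiabat, W_by_gas = (P₁V₁ − P₂V₂)/(γ−1).
W_by = (578000×0.0075 − 18710×0.105) / (0.3) = 7903 J.

W ≈ 7.90 kJ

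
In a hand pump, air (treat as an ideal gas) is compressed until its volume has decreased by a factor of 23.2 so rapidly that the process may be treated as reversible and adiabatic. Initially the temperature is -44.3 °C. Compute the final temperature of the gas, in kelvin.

T₂ ≈ 805 K

For a reversible adiabat TV^(γ−1) is constant, so T₂ = T₁ (V₁/V₂)^(γ−1).
For a diatomic ideal gas γ = 7/5, so γ−1 = 2/5.
T₁ = -44.3 °C = 228.8 K.
T₂ = 228.8 × 23.2^(2/5) = 804.9 K.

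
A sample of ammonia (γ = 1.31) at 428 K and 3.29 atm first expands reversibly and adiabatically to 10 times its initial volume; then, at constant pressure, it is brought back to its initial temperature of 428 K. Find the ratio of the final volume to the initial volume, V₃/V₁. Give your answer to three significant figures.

V₃/V₁ ≈ 20.4

Adiabatic step: V₂/V₁ = 10; T₂ = T₁·(1/10)^(0.31) = 209.6 K.
Isobaric step: V₃/V₂ = T₃/T₂ = 428/209.6.
V₃/V₁ = (V₂/V₁)(V₃/V₂) = 10 × (428/209.6) = 20.42.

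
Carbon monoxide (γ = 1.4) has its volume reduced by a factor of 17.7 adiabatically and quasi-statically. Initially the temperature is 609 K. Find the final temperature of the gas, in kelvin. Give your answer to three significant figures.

For a reversible adiabat TV^(γ−1) is constant, so T₂ = T₁ (V₁/V₂)^(γ−1).
T₂ = 609 × 17.7^(0.4) = 1922 K.

T₂ ≈ 1920 K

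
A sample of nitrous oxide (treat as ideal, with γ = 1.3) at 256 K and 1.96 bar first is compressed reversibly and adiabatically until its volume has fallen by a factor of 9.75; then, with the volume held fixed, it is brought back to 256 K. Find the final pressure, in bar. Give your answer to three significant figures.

P₃ ≈ 19.1 bar

Adiabatic step (PV^γ = const): P₂ = 1.96×9.75^(1.3) = 37.84 bar; T₂ = 256×9.75^(0.3) = 506.9 K.
Isochoric: P₃ = P₂(T₃/T₂) = 37.84 × (256/506.9) = 19.11 bar.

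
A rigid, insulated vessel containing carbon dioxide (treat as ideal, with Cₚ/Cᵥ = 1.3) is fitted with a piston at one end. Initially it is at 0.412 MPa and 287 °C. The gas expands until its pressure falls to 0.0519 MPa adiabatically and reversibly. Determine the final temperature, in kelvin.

T₂ ≈ 347 K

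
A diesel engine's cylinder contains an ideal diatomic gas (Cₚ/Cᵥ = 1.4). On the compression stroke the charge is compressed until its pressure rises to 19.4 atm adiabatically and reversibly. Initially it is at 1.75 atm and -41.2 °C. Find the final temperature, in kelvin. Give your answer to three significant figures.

T₂ ≈ 461 K

Adiabatic: T₂/T₁ = (P₂/P₁)^((γ−1)/γ).
T₁ = -41.2 °C = 231.9 K.
T₂ = 231.9 × (19.4/1.75)^(0.286) = 461.2 K.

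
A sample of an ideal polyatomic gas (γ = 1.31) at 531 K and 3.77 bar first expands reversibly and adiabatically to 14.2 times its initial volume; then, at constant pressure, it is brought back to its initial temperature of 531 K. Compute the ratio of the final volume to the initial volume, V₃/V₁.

V₃/V₁ ≈ 32.3

Adiabatic step: V₂/V₁ = 14.2; T₂ = T₁·(1/14.2)^(0.31) = 233.3 K.
Isobaric step: V₃/V₂ = T₃/T₂ = 531/233.3.
V₃/V₁ = (V₂/V₁)(V₃/V₂) = 14.2 × (531/233.3) = 32.32.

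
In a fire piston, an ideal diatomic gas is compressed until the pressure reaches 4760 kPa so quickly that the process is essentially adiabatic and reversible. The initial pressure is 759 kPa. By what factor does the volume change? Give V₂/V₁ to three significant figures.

V₂/V₁ ≈ 0.269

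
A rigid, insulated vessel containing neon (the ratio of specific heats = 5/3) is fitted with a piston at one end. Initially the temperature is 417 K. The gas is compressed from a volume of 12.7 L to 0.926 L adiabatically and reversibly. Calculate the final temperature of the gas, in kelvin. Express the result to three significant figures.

For a reversible adiabat TV^(γ−1) is constant, so T₂ = T₁ (V₁/V₂)^(γ−1).
T₂ = 417 × (12.7/0.926)^(2/3) = 2389 K.

T₂ ≈ 2390 K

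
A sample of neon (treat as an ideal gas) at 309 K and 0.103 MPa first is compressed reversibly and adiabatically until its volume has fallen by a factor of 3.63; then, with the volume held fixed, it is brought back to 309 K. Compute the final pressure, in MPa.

For a monatomic ideal gas γ = 5/3.
Adiabatic step (PV^γ = const): P₂ = 0.103×3.63^(5/3) = 0.8831 MPa; T₂ = 309×3.63^(2/3) = 729.8 K.
Isochoric: P₃ = P₂(T₃/T₂) = 0.8831 × (309/729.8) = 0.3739 MPa.

P₃ ≈ 0.374 MPa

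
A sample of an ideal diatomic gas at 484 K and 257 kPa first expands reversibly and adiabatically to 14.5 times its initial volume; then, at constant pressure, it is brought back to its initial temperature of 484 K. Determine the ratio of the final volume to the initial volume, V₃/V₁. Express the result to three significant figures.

V₃/V₁ ≈ 42.3

For a diatomic ideal gas γ = 7/5.
Adiabatic step: V₂/V₁ = 14.5; T₂ = T₁·(1/14.5)^(2/5) = 166.1 K.
Isobaric step: V₃/V₂ = T₃/T₂ = 484/166.1.
V₃/V₁ = (V₂/V₁)(V₃/V₂) = 14.5 × (484/166.1) = 42.26.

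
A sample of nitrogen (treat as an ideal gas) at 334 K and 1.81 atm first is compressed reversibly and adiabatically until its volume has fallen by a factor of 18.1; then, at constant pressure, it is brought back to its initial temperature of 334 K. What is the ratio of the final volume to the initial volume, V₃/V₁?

V₃/V₁ ≈ 0.0173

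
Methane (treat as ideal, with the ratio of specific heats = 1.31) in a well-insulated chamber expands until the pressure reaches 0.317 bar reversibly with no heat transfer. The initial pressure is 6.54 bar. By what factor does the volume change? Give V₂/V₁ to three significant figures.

V₂/V₁ ≈ 10.1

From PV^γ = const, V₂/V₁ = (P₁/P₂)^(1/γ).
V₂/V₁ = (6.54/0.317)^(0.763) = 10.08.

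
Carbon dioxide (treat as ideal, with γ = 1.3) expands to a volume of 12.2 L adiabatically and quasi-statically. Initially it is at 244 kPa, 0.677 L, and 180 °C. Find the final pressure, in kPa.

P₂ ≈ 5.69 kPa

Since PV^γ is constant along a reversible adiabat, P₂ = P₁ (V₁/V₂)^γ.
P₂ = 244 × (0.677/12.2)^(1.3) = 5.687 kPa.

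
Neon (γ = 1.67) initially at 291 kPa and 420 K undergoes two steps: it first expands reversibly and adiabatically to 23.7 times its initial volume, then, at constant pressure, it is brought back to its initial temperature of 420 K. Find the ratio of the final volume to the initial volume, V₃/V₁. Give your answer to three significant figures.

Adiabatic step: V₂/V₁ = 23.7; T₂ = T₁·(1/23.7)^(0.67) = 50.37 K.
Isobaric step: V₃/V₂ = T₃/T₂ = 420/50.37.
V₃/V₁ = (V₂/V₁)(V₃/V₂) = 23.7 × (420/50.37) = 197.6.

V₃/V₁ ≈ 198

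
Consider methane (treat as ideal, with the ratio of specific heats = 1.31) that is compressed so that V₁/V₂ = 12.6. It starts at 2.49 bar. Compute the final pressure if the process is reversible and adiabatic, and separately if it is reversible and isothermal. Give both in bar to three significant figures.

Isothermal: P₂ = P₁(V₁/V₂) = 2.49×12.6 = 31.37 bar.
Adiabatic: P₂ = P₁(V₁/V₂)^γ = 2.49×12.6^(1.31) = 68.82 bar.

adiabatic: 68.8 bar; isothermal: 31.4 bar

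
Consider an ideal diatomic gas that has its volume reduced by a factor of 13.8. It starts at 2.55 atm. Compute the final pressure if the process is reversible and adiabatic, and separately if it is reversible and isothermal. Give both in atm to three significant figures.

For a diatomic ideal gas γ = 7/5.
Isothermal: P₂ = P₁(V₁/V₂) = 2.55×13.8 = 35.19 atm.
Adiabatic: P₂ = P₁(V₁/V₂)^γ = 2.55×13.8^(7/5) = 100.5 atm.

adiabatic: 101 atm; isothermal: 35.2 atm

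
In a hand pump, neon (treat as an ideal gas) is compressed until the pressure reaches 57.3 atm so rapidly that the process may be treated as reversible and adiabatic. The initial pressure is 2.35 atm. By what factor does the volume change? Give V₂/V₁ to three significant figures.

From PV^γ = const, V₂/V₁ = (P₁/P₂)^(1/γ).
For a monatomic ideal gas γ = 5/3.
V₂/V₁ = (2.35/57.3)^(3/5) = 0.1471.

V₂/V₁ ≈ 0.147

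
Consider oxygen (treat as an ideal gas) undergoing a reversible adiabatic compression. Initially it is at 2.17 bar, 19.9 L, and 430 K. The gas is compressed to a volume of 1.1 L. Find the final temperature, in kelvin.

T₂ ≈ 1370 K

Adiabatic: T₁V₁^(γ−1) = T₂V₂^(γ−1) ⇒ T₂ = T₁ (V₁/V₂)^(γ−1).
γ = 7/5 for a diatomic ideal gas.
T₂ = 430 × (19.9/1.1)^(2/5) = 1369 K.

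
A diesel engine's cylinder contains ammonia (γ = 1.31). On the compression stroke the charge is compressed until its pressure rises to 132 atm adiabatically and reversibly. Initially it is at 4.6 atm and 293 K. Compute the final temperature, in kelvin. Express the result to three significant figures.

Along an adiabat T P^((1−γ)/γ) is constant, so T₂ = T₁ (P₂/P₁)^((γ−1)/γ).
T₂ = 293 × (132/4.6)^(0.237) = 648.4 K.

T₂ ≈ 648 K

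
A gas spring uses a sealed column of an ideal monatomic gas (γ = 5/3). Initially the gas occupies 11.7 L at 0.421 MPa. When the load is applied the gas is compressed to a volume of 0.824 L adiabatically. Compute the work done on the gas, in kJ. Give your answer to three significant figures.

W ≈ 35.9 kJ

P₂ = P₁(V₁/V₂)^γ = 0.421×(11.7/0.824)^(5/3) = 35.05 MPa.
For a reversible adiabat, W_by_gas = (P₁V₁ − P₂V₂)/(γ−1).
W_by = (421000×0.0117 − 3.505×10^7×0.000824) / (2/3) = -35940 J.
W_on_gas = −W_by = 35940 J.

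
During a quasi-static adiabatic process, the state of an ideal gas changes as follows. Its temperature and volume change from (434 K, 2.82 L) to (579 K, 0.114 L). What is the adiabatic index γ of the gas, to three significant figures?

TV^(γ−1) = const ⇒ γ − 1 = ln(T₂/T₁) / ln(V₁/V₂).
γ = 1 + ln(579/434) / ln(2.82/0.114) = 1.09.

γ ≈ 1.09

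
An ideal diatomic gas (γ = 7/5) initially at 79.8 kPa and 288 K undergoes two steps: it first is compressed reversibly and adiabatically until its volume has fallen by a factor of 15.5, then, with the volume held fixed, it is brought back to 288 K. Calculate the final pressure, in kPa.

Adiabatic step (PV^γ = const): P₂ = 79.8×15.5^(7/5) = 3702 kPa; T₂ = 288×15.5^(2/5) = 862 K.
Isochoric: P₃ = P₂(T₃/T₂) = 3702 × (288/862) = 1237 kPa.

P₃ ≈ 1240 kPa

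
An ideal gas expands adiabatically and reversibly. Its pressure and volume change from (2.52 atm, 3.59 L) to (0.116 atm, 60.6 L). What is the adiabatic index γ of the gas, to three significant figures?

PV^γ = const ⇒ γ = ln(P₂/P₁) / ln(V₁/V₂).
γ = ln(0.116/2.52) / ln(3.59/60.6) = 1.089.

γ ≈ 1.09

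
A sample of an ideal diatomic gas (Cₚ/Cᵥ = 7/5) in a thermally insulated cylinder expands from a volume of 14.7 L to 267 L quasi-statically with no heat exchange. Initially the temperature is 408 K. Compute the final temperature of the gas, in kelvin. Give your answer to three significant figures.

Adiabatic: T₁V₁^(γ−1) = T₂V₂^(γ−1) ⇒ T₂ = T₁ (V₁/V₂)^(γ−1).
T₂ = 408 × (14.7/267)^(2/5) = 127.9 K.

T₂ ≈ 128 K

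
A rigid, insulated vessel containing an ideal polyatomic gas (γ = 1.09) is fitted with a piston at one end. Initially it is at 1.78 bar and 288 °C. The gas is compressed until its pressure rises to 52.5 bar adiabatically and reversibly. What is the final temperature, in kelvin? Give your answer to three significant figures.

T₂ ≈ 742 K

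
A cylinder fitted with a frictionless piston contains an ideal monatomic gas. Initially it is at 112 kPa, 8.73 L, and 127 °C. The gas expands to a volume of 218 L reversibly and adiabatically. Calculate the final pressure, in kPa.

P₂ ≈ 0.525 kPa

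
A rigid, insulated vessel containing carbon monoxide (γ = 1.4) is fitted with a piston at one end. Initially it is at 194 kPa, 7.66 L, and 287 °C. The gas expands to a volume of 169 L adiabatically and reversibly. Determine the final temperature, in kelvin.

T₂ ≈ 162 K

Adiabatic: T₁V₁^(γ−1) = T₂V₂^(γ−1) ⇒ T₂ = T₁ (V₁/V₂)^(γ−1).
T₁ = 287 °C = 560.1 K.
T₂ = 560.1 × (7.66/169)^(0.4) = 162.5 K.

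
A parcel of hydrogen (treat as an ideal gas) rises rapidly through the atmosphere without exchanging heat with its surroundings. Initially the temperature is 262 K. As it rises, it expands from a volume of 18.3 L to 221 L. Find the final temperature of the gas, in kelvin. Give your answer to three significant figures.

T₂ ≈ 96.7 K

Adiabatic: T₁V₁^(γ−1) = T₂V₂^(γ−1) ⇒ T₂ = T₁ (V₁/V₂)^(γ−1).
For a diatomic ideal gas γ = 7/5, so γ−1 = 2/5.
T₂ = 262 × (18.3/221)^(2/5) = 96.72 K.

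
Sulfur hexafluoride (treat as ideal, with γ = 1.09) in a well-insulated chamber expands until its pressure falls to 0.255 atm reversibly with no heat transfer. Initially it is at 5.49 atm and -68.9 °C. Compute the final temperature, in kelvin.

Adiabatic: T₂/T₁ = (P₂/P₁)^((γ−1)/γ).
T₁ = -68.9 °C = 204.2 K.
T₂ = 204.2 × (0.255/5.49)^(0.0826) = 158.5 K.

T₂ ≈ 159 K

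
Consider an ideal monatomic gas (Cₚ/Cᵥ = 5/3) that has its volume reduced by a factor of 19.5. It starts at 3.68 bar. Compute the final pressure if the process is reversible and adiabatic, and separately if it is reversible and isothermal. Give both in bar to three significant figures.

Isothermal: P₂ = P₁(V₁/V₂) = 3.68×19.5 = 71.76 bar.
Adiabatic: P₂ = P₁(V₁/V₂)^γ = 3.68×19.5^(5/3) = 519.9 bar.

adiabatic: 520 bar; isothermal: 71.8 bar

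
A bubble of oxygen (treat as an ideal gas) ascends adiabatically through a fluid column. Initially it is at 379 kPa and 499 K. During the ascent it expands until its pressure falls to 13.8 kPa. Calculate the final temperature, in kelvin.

Along an adiabat T P^((1−γ)/γ) is constant, so T₂ = T₁ (P₂/P₁)^((γ−1)/γ).
For a diatomic ideal gas γ = 7/5, so (γ−1)/γ = 2/7.
T₂ = 499 × (13.8/379)^(2/7) = 193.7 K.

T₂ ≈ 194 K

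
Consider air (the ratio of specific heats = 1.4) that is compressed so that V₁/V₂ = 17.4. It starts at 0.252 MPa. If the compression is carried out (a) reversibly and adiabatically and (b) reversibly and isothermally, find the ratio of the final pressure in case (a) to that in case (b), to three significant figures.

P_adiabatic / P_isothermal ≈ 3.13

Isothermal: P_b = P₁(V₁/V₂) = 0.252×17.4.
Adiabatic: P_a = P₁(V₁/V₂)^γ = 0.252×17.4^(1.4).
P_a/P_b = (V₁/V₂)^(γ−1) = 17.4^(0.4) = 3.135.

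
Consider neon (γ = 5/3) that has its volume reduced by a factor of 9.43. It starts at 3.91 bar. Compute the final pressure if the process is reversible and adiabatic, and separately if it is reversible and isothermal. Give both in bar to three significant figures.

adiabatic: 165 bar; isothermal: 36.9 bar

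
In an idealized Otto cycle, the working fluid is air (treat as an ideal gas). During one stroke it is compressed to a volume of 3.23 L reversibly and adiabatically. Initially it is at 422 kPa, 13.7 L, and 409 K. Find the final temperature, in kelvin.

T₂ ≈ 729 K

Adiabatic: T₁V₁^(γ−1) = T₂V₂^(γ−1) ⇒ T₂ = T₁ (V₁/V₂)^(γ−1).
γ = 7/5 for a diatomic ideal gas.
T₂ = 409 × (13.7/3.23)^(2/5) = 729 K.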